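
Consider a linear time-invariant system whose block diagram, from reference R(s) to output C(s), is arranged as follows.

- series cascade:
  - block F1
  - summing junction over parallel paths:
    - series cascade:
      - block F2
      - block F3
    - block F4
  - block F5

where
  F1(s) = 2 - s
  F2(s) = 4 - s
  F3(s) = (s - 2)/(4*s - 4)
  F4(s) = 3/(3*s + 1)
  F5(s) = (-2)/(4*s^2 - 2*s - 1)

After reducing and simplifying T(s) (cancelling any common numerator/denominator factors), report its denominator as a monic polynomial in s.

First reduce the diagram to T(s).

[1] combine F2, F3 in series gives (-s^2 + 6*s - 8)/(4*s - 4)
[2] reduce the parallel group (F2*F3), F4 gives (-3*s^3 + 17*s^2 - 6*s - 20)/(12*s^2 - 8*s - 4)
[3] combine F1, ((F2*F3)+F4), F5 in series gives (-3*s^4 + 23*s^3 - 40*s^2 - 8*s + 40)/(24*s^4 - 28*s^3 - 6*s^2 + 8*s + 2)
The result of step 3 is T(s) in lowest terms. Its denominator has leading coefficient 24; dividing the denominator through by 24 makes it monic.

Answer: s^4 - 7*s^3/6 - s^2/4 + s/3 + 1/12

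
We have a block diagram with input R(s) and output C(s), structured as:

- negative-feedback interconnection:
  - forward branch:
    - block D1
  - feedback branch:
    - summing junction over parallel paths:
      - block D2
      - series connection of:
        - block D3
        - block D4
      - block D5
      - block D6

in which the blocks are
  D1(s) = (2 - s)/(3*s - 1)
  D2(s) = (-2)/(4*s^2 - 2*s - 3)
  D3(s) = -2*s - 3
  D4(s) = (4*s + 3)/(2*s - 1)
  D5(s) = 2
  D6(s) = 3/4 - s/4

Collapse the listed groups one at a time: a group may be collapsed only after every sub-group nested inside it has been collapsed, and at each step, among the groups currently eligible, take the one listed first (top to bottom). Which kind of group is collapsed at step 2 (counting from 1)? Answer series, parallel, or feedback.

Answer: parallel

Working:
Step 1. series reduction of D3, D4
Step 2. reduce the parallel group D2, (D3*D4), D5, D6
Step 3. close the feedback loop around D1, (D2+(D3*D4)+D5+D6)
The group at step 2 is a parallel group.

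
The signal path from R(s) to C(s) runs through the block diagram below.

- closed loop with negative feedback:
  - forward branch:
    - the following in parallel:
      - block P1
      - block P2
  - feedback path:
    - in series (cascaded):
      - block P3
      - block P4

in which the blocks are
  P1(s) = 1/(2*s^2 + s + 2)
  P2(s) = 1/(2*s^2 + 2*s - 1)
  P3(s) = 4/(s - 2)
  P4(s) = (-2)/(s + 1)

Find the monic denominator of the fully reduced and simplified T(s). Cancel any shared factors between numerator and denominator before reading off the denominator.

Answer: s^6 + s^5/2 - 5*s^4/2 - 13*s^3/4 - 45*s^2/4 - 7*s - 1

Working:
Step 1. add P1, P2 (parallel): (4*s^2 + 3*s + 1)/(4*s^4 + 6*s^3 + 4*s^2 + 3*s - 2)
Step 2. multiply P3, P4 (series): (-8)/(s^2 - s - 2)
Step 3. close the feedback loop around (P1+P2), (P3*P4): (4*s^4 - s^3 - 10*s^2 - 7*s - 2)/(4*s^6 + 2*s^5 - 10*s^4 - 13*s^3 - 45*s^2 - 28*s - 4)
That last expression is T(s), already simplified. Scaling its denominator by 1/4 (the reciprocal of the leading coefficient) yields the monic denominator.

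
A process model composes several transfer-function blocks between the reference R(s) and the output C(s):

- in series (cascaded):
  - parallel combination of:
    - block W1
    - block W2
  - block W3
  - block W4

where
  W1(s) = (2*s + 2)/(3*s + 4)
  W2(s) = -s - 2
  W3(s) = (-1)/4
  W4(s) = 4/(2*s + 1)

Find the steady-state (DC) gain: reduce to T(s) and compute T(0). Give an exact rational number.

Answer: 3/2

Working:
1. sum the parallel branches W1, W2; result (-3*s^2 - 8*s - 6)/(3*s + 4)
2. multiply (W1+W2), W3, W4 (series); result (3*s^2 + 8*s + 6)/(6*s^2 + 11*s + 4)
The step-2 result is T(s). Setting s = 0: T(0) = 6/4 = 3/2.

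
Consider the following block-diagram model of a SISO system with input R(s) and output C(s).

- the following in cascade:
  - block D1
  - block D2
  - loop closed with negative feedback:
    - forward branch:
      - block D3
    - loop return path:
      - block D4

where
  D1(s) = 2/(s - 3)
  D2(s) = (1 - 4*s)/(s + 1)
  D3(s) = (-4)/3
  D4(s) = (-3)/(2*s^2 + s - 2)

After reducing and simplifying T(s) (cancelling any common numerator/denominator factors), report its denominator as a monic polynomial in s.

First reduce the diagram to T(s).

(1) feedback reduction of D3, D4 -> (-8*s^2 - 4*s + 8)/(6*s^2 + 3*s + 6)
(2) cascade D1, D2, [D3/(1+D3*D4)] -> (64*s^3 + 16*s^2 - 72*s + 16)/(6*s^4 - 9*s^3 - 18*s^2 - 21*s - 18)
T(s) is the step-2 result (common factors already cancelled). Leading coefficient of the denominator: 6. Divide through by 6 for the monic polynomial.

Answer: s^4 - 3*s^3/2 - 3*s^2 - 7*s/2 - 3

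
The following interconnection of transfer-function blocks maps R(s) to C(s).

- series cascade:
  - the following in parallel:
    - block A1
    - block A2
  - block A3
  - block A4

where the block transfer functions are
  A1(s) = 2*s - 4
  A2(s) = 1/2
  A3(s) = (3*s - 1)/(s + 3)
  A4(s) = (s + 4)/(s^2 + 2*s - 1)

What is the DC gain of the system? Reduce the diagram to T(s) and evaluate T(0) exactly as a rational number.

Answer: -14/3

Working:
Step 1: add A1, A2 (parallel) -> 2*s - 7/2
Step 2: cascade (A1+A2), A3, A4 -> (12*s^3 + 23*s^2 - 93*s + 28)/(2*s^3 + 10*s^2 + 10*s - 6)
DC gain: substitute s = 0 into T(s) from step 2: T(0) = 28/(-6) = -14/3.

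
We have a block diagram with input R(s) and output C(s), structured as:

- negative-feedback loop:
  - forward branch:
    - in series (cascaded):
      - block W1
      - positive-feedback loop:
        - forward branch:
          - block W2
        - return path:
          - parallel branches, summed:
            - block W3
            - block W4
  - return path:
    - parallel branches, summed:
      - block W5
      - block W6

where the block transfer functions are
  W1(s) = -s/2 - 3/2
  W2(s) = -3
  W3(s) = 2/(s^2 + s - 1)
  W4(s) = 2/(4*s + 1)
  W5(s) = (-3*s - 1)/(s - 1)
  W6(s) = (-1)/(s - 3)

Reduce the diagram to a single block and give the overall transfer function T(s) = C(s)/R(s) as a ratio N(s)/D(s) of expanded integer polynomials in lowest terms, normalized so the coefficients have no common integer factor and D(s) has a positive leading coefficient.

Step 1. combine W3, W4 in parallel: (2*s^2 + 10*s)/(4*s^3 + 5*s^2 - 3*s - 1)
Step 2. reduce the feedback loop with forward W2 and return (W3+W4): (-12*s^3 - 15*s^2 + 9*s + 3)/(4*s^3 + 11*s^2 + 27*s - 1)
Step 3. combine W1, [W2/(1-W2*(W3+W4))] in series: (12*s^4 + 51*s^3 + 36*s^2 - 30*s - 9)/(8*s^3 + 22*s^2 + 54*s - 2)
Step 4. sum the parallel branches W5, W6: (-3*s^2 + 7*s + 4)/(s^2 - 4*s + 3)
Step 5. apply the feedback formula to (W1*[W2/(1-W2*(W3+W4))]), (W5+W6) - this is the overall T(s), already in the required normalized form

Hence the answer: (-12*s^6 - 3*s^5 + 132*s^4 + 21*s^3 - 219*s^2 + 54*s + 27)/(36*s^6 + 61*s^5 - 287*s^4 - 536*s^3 + 191*s^2 + 13*s + 42)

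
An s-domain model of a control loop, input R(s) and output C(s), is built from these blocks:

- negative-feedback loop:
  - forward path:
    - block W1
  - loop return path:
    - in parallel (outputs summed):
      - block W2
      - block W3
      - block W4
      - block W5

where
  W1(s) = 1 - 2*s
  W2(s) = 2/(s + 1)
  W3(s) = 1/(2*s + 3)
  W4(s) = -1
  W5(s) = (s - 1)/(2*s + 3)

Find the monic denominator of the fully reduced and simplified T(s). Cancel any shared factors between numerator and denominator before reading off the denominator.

[1] reduce the parallel group W2, W3, W4, W5 = (3 - s^2)/(2*s^2 + 5*s + 3)
[2] apply the feedback formula to W1, (W2+W3+W4+W5) = (-4*s^3 - 8*s^2 - s + 3)/(2*s^3 + s^2 - s + 6)
T(s) is the step-2 result (common factors already cancelled). Leading coefficient of the denominator: 2. Divide through by 2 for the monic polynomial.

Answer: s^3 + s^2/2 - s/2 + 3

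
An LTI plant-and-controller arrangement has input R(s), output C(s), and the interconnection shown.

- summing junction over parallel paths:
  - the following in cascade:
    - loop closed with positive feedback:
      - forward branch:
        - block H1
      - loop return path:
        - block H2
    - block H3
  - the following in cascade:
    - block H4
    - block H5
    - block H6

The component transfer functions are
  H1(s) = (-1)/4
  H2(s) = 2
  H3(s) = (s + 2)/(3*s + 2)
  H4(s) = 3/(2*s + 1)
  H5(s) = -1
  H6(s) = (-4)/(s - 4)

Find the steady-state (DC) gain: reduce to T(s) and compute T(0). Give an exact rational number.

The answer is -19/6.

Reasoning:
(1) apply the feedback formula to H1, H2: (-1)/6
(2) cascade [H1/(1-H1*H2)], H3: (-s - 2)/(18*s + 12)
(3) cascade H4, H5, H6: 12/(2*s^2 - 7*s - 4)
(4) add ([H1/(1-H1*H2)]*H3), (H4*H5*H6) (parallel): (-2*s^3 + 3*s^2 + 234*s + 152)/(36*s^3 - 102*s^2 - 156*s - 48)
Evaluating the step-4 result (the overall T(s)) at s = 0 gives T(0) = 152/(-48) = -19/6.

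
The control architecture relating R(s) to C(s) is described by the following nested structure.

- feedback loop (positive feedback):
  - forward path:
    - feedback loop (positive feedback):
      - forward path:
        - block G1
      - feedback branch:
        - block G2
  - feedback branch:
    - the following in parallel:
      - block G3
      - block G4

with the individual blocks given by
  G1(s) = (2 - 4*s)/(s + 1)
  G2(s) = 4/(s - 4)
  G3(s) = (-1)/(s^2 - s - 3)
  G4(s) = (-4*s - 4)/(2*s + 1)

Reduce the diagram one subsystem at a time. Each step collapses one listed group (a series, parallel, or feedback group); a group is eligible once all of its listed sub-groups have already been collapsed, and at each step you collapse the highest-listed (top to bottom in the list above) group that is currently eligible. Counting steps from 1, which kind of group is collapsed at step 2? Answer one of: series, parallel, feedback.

The answer is parallel.

Reasoning:
Step 1. collapse the loop (G1 forward, G2 return)
Step 2. sum the parallel branches G3, G4
Step 3. feedback reduction of [G1/(1-G1*G2)], (G3+G4)
Step 2 collapses a parallel group.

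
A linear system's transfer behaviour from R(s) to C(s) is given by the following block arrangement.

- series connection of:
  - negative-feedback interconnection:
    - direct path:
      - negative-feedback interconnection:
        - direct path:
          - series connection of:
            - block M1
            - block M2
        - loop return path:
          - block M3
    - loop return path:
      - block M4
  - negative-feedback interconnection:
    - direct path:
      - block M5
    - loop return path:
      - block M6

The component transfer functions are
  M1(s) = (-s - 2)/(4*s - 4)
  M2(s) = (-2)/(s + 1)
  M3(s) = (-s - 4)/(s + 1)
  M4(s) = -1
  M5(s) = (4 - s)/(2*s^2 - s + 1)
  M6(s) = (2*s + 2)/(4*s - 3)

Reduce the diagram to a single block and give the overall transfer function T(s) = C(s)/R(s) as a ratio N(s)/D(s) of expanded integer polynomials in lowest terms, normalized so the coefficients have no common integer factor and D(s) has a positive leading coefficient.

First reduce the diagram to T(s).

1. reduce the series chain M1, M2; result (s + 2)/(2*s^2 - 2)
2. reduce the feedback loop with forward (M1*M2) and return M3; result (s^2 + 3*s + 2)/(2*s^3 + s^2 - 8*s - 10)
3. close the feedback loop around [(M1*M2)/(1+(M1*M2)*M3)], M4; result (s^2 + 3*s + 2)/(2*s^3 - 11*s - 12)
4. close the feedback loop around M5, M6; result (-4*s^2 + 19*s - 12)/(8*s^3 - 12*s^2 + 13*s + 5)
5. combine [[(M1*M2)/(1+(M1*M2)*M3)]/(1+[(M1*M2)/(1+(M1*M2)*M3)]*M4)], [M5/(1+M5*M6)] in series: this yields T(s), and no further normalization is needed

Answer: (-4*s^4 + 7*s^3 + 37*s^2 + 2*s - 24)/(16*s^6 - 24*s^5 - 62*s^4 + 46*s^3 + s^2 - 211*s - 60)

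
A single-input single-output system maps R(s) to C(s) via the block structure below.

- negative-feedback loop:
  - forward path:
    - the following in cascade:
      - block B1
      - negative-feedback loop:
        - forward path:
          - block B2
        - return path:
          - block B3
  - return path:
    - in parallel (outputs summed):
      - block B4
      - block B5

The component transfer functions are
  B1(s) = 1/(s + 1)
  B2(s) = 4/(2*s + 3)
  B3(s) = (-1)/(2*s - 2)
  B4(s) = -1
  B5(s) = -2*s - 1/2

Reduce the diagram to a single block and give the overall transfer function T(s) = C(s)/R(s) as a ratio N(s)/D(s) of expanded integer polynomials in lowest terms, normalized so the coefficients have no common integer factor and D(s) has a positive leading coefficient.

The answer is (4*s - 4)/(2*s^3 - 5*s^2 - 2*s + 1).

Reasoning:
Step 1: close the feedback loop around B2, B3 -> (4*s - 4)/(2*s^2 + s - 5)
Step 2: multiply B1, [B2/(1+B2*B3)] (series) -> (4*s - 4)/(2*s^3 + 3*s^2 - 4*s - 5)
Step 3: combine B4, B5 in parallel -> -2*s - 3/2
Step 4: collapse the loop ((B1*[B2/(1+B2*B3)]) forward, (B4+B5) return), giving the overall T(s)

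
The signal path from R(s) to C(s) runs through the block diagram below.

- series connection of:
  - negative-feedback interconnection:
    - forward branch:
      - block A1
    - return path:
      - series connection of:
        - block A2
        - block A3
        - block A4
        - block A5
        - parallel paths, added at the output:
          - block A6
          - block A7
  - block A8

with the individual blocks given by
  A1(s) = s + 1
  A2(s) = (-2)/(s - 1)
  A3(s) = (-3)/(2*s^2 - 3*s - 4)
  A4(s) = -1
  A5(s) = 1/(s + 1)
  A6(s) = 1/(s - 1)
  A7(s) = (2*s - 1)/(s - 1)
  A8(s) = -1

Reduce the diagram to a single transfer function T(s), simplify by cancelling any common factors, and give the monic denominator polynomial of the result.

1. sum the parallel branches A6, A7 -> (2*s)/(s - 1)
2. cascade A2, A3, A4, A5, (A6+A7) -> (-12*s)/(2*s^5 - 5*s^4 - 3*s^3 + 9*s^2 + s - 4)
3. collapse the loop (A1 forward, (A2*A3*A4*A5*(A6+A7)) return) -> (2*s^5 - 5*s^4 - 3*s^3 + 9*s^2 + s - 4)/(2*s^4 - 7*s^3 + 4*s^2 - 7*s - 4)
4. reduce the series chain [A1/(1+A1*(A2*A3*A4*A5*(A6+A7)))], A8 -> (-2*s^5 + 5*s^4 + 3*s^3 - 9*s^2 - s + 4)/(2*s^4 - 7*s^3 + 4*s^2 - 7*s - 4)
The result of step 4 is T(s) in lowest terms. Its denominator has leading coefficient 2; dividing the denominator through by 2 makes it monic.

Answer: s^4 - 7*s^3/2 + 2*s^2 - 7*s/2 - 2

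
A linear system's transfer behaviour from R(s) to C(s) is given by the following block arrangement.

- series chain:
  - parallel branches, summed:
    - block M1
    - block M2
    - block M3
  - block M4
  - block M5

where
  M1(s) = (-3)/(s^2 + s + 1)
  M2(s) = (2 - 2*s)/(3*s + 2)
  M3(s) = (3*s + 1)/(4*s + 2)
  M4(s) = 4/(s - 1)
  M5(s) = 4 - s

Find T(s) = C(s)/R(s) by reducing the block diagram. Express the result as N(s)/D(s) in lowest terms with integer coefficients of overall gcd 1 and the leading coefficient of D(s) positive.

1. sum the parallel branches M1, M2, M3: (s^4 + 14*s^3 - 16*s^2 - 23*s - 6)/(12*s^4 + 26*s^3 + 30*s^2 + 18*s + 4)
2. cascade (M1+M2+M3), M4, M5, which is the overall transfer function T(s) = C(s)/R(s) in lowest terms

Hence the answer: (-2*s^5 - 20*s^4 + 144*s^3 - 82*s^2 - 172*s - 48)/(6*s^5 + 7*s^4 + 2*s^3 - 6*s^2 - 7*s - 2)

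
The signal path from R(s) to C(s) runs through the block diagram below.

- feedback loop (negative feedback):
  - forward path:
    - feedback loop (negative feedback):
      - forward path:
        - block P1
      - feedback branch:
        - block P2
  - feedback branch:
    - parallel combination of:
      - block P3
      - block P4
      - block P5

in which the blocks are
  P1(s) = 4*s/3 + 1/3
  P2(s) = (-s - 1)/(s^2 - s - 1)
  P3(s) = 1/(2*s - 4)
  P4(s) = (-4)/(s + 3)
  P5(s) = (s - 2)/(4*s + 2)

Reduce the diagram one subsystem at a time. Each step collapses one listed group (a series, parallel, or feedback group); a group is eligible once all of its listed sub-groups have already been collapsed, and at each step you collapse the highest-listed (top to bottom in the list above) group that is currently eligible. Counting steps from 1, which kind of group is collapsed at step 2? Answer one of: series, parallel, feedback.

(1) reduce the feedback loop with forward P1 and return P2
(2) parallel reduction of P3, P4, P5
(3) reduce the feedback loop with forward [P1/(1+P1*P2)] and return (P3+P4+P5)
Step 2: parallel.

Hence the answer: parallel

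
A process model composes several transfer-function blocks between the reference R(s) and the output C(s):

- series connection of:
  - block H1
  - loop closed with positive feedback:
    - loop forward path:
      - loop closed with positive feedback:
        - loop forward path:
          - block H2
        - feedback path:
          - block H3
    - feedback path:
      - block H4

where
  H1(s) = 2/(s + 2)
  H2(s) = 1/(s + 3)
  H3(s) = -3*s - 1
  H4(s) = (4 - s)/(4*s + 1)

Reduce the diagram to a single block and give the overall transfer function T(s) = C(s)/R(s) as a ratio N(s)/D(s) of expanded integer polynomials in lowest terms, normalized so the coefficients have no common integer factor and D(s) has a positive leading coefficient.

Step 1 - close the feedback loop around H2, H3; result 1/(4*s + 4)
Step 2 - reduce the feedback loop with forward [H2/(1-H2*H3)] and return H4; result (4*s + 1)/(16*s^2 + 21*s)
Step 3 - series reduction of H1, [[H2/(1-H2*H3)]/(1-[H2/(1-H2*H3)]*H4)]: this yields T(s), and no further normalization is needed

Answer: (8*s + 2)/(16*s^3 + 53*s^2 + 42*s)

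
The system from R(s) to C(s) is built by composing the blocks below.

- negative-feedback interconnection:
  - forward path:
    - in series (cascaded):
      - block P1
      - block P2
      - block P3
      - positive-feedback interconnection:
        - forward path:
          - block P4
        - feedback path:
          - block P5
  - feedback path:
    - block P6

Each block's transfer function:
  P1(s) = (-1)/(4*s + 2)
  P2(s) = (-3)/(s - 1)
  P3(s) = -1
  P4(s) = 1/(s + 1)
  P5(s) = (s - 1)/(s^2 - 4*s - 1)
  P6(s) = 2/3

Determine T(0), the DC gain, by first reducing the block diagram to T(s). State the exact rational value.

Reducing step by step:

Step 1: apply the feedback formula to P4, P5; result (s^2 - 4*s - 1)/(s^3 - 3*s^2 - 6*s)
Step 2: combine P1, P2, P3, [P4/(1-P4*P5)] in series; result (-3*s^2 + 12*s + 3)/(4*s^5 - 14*s^4 - 20*s^3 + 18*s^2 + 12*s)
Step 3: feedback reduction of (P1*P2*P3*[P4/(1-P4*P5)]), P6; result (-3*s^2 + 12*s + 3)/(4*s^5 - 14*s^4 - 20*s^3 + 16*s^2 + 20*s + 2)
The step-3 result is T(s). Setting s = 0: T(0) = 3/2.

Answer: 3/2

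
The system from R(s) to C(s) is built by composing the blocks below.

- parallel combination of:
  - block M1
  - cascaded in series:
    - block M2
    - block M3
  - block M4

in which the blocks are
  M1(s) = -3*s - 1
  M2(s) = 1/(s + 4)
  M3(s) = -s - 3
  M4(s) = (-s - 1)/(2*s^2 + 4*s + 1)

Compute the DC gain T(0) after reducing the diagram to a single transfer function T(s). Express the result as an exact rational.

Step 1 - reduce the series chain M2, M3; result (-s - 3)/(s + 4)
Step 2 - parallel reduction of M1, (M2*M3), M4; result (-6*s^4 - 40*s^3 - 74*s^2 - 47*s - 11)/(2*s^3 + 12*s^2 + 17*s + 4)
Evaluating the step-2 result (the overall T(s)) at s = 0 gives T(0) = -11/4.

Hence the answer: -11/4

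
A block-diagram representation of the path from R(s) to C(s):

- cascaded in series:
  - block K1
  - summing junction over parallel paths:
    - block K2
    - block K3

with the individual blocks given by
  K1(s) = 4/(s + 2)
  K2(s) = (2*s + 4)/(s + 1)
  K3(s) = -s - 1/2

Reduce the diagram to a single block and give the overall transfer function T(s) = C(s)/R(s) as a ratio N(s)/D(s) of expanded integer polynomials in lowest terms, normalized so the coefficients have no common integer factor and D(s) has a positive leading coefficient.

First reduce the diagram to T(s).

Step 1. reduce the parallel group K2, K3 -> (-2*s^2 + s + 7)/(2*s + 2)
Step 2. multiply K1, (K2+K3) (series) - this is the overall T(s), already in the required normalized form

Answer: (-4*s^2 + 2*s + 14)/(s^2 + 3*s + 2)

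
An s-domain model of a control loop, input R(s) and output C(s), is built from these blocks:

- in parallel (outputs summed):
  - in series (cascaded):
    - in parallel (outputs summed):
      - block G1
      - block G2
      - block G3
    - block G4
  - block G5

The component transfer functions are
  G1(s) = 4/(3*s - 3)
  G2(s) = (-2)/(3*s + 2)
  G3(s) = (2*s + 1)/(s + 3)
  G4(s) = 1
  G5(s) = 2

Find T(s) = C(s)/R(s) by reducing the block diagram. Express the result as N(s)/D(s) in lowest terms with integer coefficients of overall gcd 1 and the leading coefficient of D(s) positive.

(1) parallel reduction of G1, G2, G3, giving (18*s^3 + 9*s^2 + 17*s + 36)/(9*s^3 + 24*s^2 - 15*s - 18)
(2) combine (G1+G2+G3), G4 in series, giving (18*s^3 + 9*s^2 + 17*s + 36)/(9*s^3 + 24*s^2 - 15*s - 18)
(3) sum the parallel branches ((G1+G2+G3)*G4), G5: this yields T(s), and no further normalization is needed

Therefore the answer is (36*s^3 + 57*s^2 - 13*s)/(9*s^3 + 24*s^2 - 15*s - 18).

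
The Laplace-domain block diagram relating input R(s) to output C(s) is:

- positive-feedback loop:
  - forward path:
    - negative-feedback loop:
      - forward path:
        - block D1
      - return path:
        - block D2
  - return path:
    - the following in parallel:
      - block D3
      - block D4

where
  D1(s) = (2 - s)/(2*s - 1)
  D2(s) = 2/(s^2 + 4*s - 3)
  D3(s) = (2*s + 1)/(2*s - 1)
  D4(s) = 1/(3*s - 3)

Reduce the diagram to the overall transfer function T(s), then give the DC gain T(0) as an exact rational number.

(1) apply the feedback formula to D1, D2 = (-s^3 - 2*s^2 + 11*s - 6)/(2*s^3 + 7*s^2 - 12*s + 7)
(2) combine D3, D4 in parallel = (6*s^2 - s - 4)/(6*s^2 - 9*s + 3)
(3) reduce the feedback loop with forward [D1/(1+D1*D2)] and return (D3+D4) = (-6*s^5 - 3*s^4 + 81*s^3 - 141*s^2 + 87*s - 18)/(18*s^5 + 35*s^4 - 201*s^3 + 210*s^2 - 61*s - 3)
Step 3 gives the overall T(s). Then T(0) = -18/(-3) = 6.

Hence the answer: 6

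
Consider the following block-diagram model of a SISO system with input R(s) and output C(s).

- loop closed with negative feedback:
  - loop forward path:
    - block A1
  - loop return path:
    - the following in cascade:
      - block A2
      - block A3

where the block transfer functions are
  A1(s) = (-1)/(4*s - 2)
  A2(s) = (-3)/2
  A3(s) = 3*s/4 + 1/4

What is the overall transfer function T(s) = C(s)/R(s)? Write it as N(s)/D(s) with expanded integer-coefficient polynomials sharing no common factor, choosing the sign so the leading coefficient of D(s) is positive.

1. cascade A2, A3 gives -9*s/8 - 3/8
2. reduce the feedback loop with forward A1 and return (A2*A3) - this is the overall T(s), already in the required normalized form

Final answer: (-8)/(41*s - 13)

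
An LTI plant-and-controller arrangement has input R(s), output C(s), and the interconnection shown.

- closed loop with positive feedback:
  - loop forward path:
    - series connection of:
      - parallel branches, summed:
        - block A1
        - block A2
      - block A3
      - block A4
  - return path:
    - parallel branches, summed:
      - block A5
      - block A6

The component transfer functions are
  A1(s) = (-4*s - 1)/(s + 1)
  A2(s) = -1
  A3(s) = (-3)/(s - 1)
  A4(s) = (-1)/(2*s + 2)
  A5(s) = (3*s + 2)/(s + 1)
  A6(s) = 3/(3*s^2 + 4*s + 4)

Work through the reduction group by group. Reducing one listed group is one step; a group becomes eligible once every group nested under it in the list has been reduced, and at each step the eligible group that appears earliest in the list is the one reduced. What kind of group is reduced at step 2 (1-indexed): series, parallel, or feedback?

The answer is series.

Reasoning:
(1) combine A1, A2 in parallel
(2) combine (A1+A2), A3, A4 in series
(3) sum the parallel branches A5, A6
(4) feedback reduction of ((A1+A2)*A3*A4), (A5+A6)
The group at step 2 is a series group.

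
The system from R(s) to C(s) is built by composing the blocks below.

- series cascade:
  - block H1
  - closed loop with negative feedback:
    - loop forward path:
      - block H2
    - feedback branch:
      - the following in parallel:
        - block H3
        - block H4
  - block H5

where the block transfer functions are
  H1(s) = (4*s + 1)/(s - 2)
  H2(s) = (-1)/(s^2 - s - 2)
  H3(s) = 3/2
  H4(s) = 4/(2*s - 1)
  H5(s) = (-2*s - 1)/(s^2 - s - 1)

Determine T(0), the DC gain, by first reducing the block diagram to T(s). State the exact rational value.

The answer is 1.

Reasoning:
Step 1: parallel reduction of H3, H4, giving (6*s + 5)/(4*s - 2)
Step 2: feedback reduction of H2, (H3+H4), giving (2 - 4*s)/(4*s^3 - 6*s^2 - 12*s - 1)
Step 3: multiply H1, [H2/(1+H2*(H3+H4))], H5 (series), giving (32*s^3 + 8*s^2 - 8*s - 2)/(4*s^6 - 18*s^5 + 10*s^4 + 37*s^3 - 21*s^2 - 25*s - 2)
The step-3 result is T(s). Setting s = 0: T(0) = -2/(-2) = 1.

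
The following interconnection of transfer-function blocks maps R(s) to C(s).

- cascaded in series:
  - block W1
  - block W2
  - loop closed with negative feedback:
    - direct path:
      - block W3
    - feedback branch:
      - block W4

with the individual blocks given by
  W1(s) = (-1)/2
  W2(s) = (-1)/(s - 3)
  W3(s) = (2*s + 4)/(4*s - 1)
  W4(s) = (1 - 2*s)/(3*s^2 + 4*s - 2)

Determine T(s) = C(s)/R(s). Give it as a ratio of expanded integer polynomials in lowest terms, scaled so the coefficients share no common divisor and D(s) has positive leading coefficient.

The answer is (3*s^3 + 10*s^2 + 6*s - 4)/(12*s^4 - 27*s^3 - 45*s^2 + 60*s - 18).

Reasoning:
[1] close the feedback loop around W3, W4 = (6*s^3 + 20*s^2 + 12*s - 8)/(12*s^3 + 9*s^2 - 18*s + 6)
[2] cascade W1, W2, [W3/(1+W3*W4)]: this yields T(s), and no further normalization is needed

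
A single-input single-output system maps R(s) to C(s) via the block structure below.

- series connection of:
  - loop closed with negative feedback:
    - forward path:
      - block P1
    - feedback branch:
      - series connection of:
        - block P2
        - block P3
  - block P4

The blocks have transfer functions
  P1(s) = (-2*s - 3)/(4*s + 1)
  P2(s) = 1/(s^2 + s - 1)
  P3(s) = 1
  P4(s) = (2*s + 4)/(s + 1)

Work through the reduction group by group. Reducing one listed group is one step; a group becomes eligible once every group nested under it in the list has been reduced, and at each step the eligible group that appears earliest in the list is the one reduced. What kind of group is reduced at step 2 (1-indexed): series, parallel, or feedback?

Answer: feedback

Working:
Step 1: reduce the series chain P2, P3
Step 2: apply the feedback formula to P1, (P2*P3)
Step 3: reduce the series chain [P1/(1+P1*(P2*P3))], P4
So the answer for step 2 is feedback.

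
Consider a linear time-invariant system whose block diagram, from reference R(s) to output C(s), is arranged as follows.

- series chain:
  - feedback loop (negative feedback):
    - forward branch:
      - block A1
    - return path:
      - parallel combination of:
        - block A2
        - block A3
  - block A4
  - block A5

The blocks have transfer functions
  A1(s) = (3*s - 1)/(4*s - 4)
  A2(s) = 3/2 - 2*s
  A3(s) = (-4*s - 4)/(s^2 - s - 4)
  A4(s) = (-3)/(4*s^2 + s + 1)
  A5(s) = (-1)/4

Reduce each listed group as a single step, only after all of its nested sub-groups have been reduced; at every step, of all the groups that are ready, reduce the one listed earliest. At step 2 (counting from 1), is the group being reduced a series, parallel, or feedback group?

[1] add A2, A3 (parallel)
[2] feedback reduction of A1, (A2+A3)
[3] cascade [A1/(1+A1*(A2+A3))], A4, A5
Step 2 collapses a feedback group.

Answer: feedback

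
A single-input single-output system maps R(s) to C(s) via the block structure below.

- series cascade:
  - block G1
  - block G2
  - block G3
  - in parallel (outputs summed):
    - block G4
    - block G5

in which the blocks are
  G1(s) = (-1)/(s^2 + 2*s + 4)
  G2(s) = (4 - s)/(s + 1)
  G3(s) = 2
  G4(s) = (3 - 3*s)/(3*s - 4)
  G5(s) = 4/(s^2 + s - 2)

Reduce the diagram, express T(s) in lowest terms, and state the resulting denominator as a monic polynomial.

Step 1. add G4, G5 (parallel): (-3*s^3 + 21*s - 22)/(3*s^3 - s^2 - 10*s + 8)
Step 2. series reduction of G1, G2, G3, (G4+G5): (-6*s^4 + 24*s^3 + 42*s^2 - 212*s + 176)/(3*s^6 + 8*s^5 + 5*s^4 - 16*s^3 - 40*s^2 + 8*s + 32)
Step 2 gives the fully reduced T(s), with no common factor left to cancel. The denominator's leading coefficient is 3, so divide each of its coefficients by 3 to get the monic form.

Therefore the answer is s^6 + 8*s^5/3 + 5*s^4/3 - 16*s^3/3 - 40*s^2/3 + 8*s/3 + 32/3.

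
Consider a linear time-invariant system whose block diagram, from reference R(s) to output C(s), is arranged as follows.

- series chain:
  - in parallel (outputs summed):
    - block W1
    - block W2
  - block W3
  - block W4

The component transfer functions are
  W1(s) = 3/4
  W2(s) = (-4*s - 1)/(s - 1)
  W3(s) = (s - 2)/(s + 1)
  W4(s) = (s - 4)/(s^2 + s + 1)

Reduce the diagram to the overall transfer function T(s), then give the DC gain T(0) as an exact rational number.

First reduce the diagram to T(s).

1. parallel reduction of W1, W2 -> (-13*s - 7)/(4*s - 4)
2. combine (W1+W2), W3, W4 in series -> (-13*s^3 + 71*s^2 - 62*s - 56)/(4*s^4 + 4*s^3 - 4*s - 4)
DC gain: substitute s = 0 into T(s) from step 2: T(0) = -56/(-4) = 14.

Answer: 14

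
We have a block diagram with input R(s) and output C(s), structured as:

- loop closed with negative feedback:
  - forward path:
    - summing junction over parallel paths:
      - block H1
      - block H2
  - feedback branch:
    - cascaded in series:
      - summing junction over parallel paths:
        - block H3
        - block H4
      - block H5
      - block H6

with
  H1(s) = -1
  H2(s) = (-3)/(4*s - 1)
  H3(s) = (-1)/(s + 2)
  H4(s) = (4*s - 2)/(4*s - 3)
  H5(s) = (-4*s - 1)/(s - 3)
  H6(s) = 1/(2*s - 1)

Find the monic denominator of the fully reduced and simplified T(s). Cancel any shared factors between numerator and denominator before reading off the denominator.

Reducing step by step:

(1) reduce the parallel group H1, H2 gives (-4*s - 2)/(4*s - 1)
(2) combine H3, H4 in parallel gives (4*s^2 + 2*s - 1)/(4*s^2 + 5*s - 6)
(3) combine (H3+H4), H5, H6 in series gives (-16*s^3 - 12*s^2 + 2*s + 1)/(8*s^4 - 18*s^3 - 35*s^2 + 57*s - 18)
(4) apply the feedback formula to (H1+H2), ((H3+H4)*H5*H6) gives (-32*s^5 + 56*s^4 + 176*s^3 - 158*s^2 - 42*s + 36)/(32*s^5 - 16*s^4 - 42*s^3 + 279*s^2 - 137*s + 16)
That last expression is T(s), already simplified. Scaling its denominator by 1/32 (the reciprocal of the leading coefficient) yields the monic denominator.

Answer: s^5 - s^4/2 - 21*s^3/16 + 279*s^2/32 - 137*s/32 + 1/2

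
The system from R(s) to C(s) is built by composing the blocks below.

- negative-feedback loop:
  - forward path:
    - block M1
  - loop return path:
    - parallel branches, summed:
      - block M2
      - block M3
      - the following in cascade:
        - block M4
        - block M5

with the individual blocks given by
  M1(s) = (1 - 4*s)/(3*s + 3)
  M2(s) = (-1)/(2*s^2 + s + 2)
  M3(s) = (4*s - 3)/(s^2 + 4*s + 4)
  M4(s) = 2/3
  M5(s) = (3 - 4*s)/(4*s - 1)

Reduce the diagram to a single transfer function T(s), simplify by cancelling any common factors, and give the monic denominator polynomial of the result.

Reducing step by step:

[1] cascade M4, M5 = (6 - 8*s)/(12*s - 3)
[2] add M2, M3, (M4*M5) (parallel) = (-16*s^5 + 36*s^4 - 118*s^3 + 9*s^2 - 115*s + 78)/(24*s^5 + 102*s^4 + 141*s^3 + 102*s^2 + 60*s - 24)
[3] close the feedback loop around M1, (M2+M3+(M4*M5)) = (-24*s^5 - 102*s^4 - 141*s^3 - 102*s^2 - 60*s + 24)/(34*s^5 + 63*s^4 + 325*s^3 + 225*s^2 + 295*s - 6)
T(s) is the step-3 result (common factors already cancelled). Leading coefficient of the denominator: 34. Divide through by 34 for the monic polynomial.

Answer: s^5 + 63*s^4/34 + 325*s^3/34 + 225*s^2/34 + 295*s/34 - 3/17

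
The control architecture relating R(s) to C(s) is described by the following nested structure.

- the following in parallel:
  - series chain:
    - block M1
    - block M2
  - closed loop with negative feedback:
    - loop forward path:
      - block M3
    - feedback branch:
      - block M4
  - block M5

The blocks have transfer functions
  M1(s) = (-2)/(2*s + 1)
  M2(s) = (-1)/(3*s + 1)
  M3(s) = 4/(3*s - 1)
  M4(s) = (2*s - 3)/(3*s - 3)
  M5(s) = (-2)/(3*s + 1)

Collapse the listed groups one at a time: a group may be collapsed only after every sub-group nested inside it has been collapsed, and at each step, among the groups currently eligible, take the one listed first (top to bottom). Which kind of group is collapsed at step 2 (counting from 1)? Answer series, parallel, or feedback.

(1) reduce the series chain M1, M2
(2) feedback reduction of M3, M4
(3) parallel reduction of (M1*M2), [M3/(1+M3*M4)], M5
The group at step 2 is a feedback group.

Final answer: feedback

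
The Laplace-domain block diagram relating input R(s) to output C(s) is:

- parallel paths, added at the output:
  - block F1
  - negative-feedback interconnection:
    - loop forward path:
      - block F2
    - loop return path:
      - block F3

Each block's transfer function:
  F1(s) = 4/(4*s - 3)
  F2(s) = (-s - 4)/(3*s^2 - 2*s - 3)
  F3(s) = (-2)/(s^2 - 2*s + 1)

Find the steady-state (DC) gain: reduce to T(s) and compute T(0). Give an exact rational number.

[1] apply the feedback formula to F2, F3; result (-s^3 - 2*s^2 + 7*s - 4)/(3*s^4 - 8*s^3 + 4*s^2 + 6*s + 5)
[2] sum the parallel branches F1, [F2/(1+F2*F3)]; result (8*s^4 - 37*s^3 + 50*s^2 - 13*s + 32)/(12*s^5 - 41*s^4 + 40*s^3 + 12*s^2 + 2*s - 15)
The step-2 result is T(s). Setting s = 0: T(0) = 32/(-15) = -32/15.

Therefore the answer is -32/15.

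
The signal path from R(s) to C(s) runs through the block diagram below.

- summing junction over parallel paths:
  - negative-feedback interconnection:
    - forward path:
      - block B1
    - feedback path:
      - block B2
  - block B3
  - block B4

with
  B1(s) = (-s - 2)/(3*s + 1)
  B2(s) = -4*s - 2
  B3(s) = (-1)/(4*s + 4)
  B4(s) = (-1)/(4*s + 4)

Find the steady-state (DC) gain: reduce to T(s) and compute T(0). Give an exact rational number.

The answer is -9/10.

Reasoning:
(1) apply the feedback formula to B1, B2 = (-s - 2)/(4*s^2 + 13*s + 5)
(2) parallel reduction of [B1/(1+B1*B2)], B3, B4 = (-6*s^2 - 19*s - 9)/(8*s^3 + 34*s^2 + 36*s + 10)
DC gain: substitute s = 0 into T(s) from step 2: T(0) = -9/10.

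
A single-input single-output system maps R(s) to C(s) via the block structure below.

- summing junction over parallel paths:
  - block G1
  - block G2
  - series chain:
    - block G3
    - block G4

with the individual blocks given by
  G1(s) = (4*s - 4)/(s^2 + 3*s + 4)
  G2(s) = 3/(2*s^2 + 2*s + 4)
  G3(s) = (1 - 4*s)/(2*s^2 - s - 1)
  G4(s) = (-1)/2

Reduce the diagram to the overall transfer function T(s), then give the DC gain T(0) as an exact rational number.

Step 1: multiply G3, G4 (series) = (4*s - 1)/(4*s^2 - 2*s - 2)
Step 2: combine G1, G2, (G3*G4) in parallel = (20*s^5 + 13*s^4 + 55*s^3 + 3*s^2 + 9*s - 4)/(4*s^6 + 14*s^5 + 26*s^4 + 14*s^3 - 6*s^2 - 36*s - 16)
Step 2 gives the overall T(s). Then T(0) = -4/(-16) = 1/4.

Final answer: 1/4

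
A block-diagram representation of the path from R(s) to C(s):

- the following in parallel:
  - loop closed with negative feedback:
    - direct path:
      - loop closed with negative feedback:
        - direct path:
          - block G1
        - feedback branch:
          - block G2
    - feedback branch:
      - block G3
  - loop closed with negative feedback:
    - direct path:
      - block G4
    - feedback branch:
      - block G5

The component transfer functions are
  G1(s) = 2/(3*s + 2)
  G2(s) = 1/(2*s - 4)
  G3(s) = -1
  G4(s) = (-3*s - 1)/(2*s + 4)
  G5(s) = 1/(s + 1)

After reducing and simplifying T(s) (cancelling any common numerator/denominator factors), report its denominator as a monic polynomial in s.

1. reduce the feedback loop with forward G1 and return G2 -> (2*s - 4)/(3*s^2 - 4*s - 3)
2. reduce the feedback loop with forward [G1/(1+G1*G2)] and return G3 -> (2*s - 4)/(3*s^2 - 6*s + 1)
3. feedback reduction of G4, G5 -> (-3*s^2 - 4*s - 1)/(2*s^2 + 3*s + 3)
4. reduce the parallel group [[G1/(1+G1*G2)]/(1+[G1/(1+G1*G2)]*G3)], [G4/(1+G4*G5)] -> (-9*s^4 + 10*s^3 + 16*s^2 - 4*s - 13)/(6*s^4 - 3*s^3 - 7*s^2 - 15*s + 3)
No further cancellation is possible in the step-4 result, so that is T(s). Its denominator becomes monic after dividing by the leading coefficient 6.

Hence the answer: s^4 - s^3/2 - 7*s^2/6 - 5*s/2 + 1/2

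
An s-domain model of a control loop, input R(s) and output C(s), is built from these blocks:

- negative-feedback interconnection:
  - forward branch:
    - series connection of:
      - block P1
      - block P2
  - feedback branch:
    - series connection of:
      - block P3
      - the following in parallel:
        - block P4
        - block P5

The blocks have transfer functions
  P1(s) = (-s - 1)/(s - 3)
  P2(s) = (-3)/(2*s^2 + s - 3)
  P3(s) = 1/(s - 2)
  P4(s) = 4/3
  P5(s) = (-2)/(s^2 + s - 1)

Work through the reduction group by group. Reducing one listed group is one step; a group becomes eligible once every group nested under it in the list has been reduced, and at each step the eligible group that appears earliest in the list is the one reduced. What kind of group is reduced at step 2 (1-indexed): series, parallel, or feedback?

1. reduce the series chain P1, P2
2. combine P4, P5 in parallel
3. series reduction of P3, (P4+P5)
4. collapse the loop ((P1*P2) forward, (P3*(P4+P5)) return)
So the answer for step 2 is parallel.

Final answer: parallel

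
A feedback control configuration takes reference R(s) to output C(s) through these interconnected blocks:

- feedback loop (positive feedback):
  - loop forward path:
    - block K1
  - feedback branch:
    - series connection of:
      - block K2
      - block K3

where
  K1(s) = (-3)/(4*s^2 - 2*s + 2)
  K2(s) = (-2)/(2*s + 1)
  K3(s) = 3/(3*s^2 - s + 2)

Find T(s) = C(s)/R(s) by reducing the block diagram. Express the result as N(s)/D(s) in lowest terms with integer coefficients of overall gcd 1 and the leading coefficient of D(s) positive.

Step 1 - series reduction of K2, K3; result (-6)/(6*s^3 + s^2 + 3*s + 2)
Step 2 - collapse the loop (K1 forward, (K2*K3) return), giving the overall T(s)

Final answer: (-18*s^3 - 3*s^2 - 9*s - 6)/(24*s^5 - 8*s^4 + 22*s^3 + 4*s^2 + 2*s - 14)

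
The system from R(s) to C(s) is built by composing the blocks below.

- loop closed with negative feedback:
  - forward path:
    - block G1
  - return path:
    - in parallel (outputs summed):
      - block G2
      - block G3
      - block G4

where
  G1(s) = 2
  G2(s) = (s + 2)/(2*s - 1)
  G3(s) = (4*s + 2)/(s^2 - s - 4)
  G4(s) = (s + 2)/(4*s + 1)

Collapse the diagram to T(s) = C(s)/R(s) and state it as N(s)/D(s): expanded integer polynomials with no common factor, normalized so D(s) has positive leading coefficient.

Step 1 - reduce the parallel group G2, G3, G4; result (6*s^4 + 38*s^3 - 28*s^2 - 56*s - 2)/(8*s^4 - 10*s^3 - 31*s^2 + 9*s + 4)
Step 2 - reduce the feedback loop with forward G1 and return (G2+G3+G4), which is the overall transfer function T(s) = C(s)/R(s) in lowest terms

Answer: (16*s^4 - 20*s^3 - 62*s^2 + 18*s + 8)/(20*s^4 + 66*s^3 - 87*s^2 - 103*s)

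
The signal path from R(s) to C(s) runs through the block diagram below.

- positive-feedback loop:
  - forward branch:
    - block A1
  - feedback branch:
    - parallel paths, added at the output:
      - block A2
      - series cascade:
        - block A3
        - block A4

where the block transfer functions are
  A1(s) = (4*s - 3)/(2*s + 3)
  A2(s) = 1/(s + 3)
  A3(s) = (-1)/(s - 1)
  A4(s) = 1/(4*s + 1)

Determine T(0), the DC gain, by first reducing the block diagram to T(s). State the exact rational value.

Step 1: multiply A3, A4 (series) = (-1)/(4*s^2 - 3*s - 1)
Step 2: sum the parallel branches A2, (A3*A4) = (4*s^2 - 4*s - 4)/(4*s^3 + 9*s^2 - 10*s - 3)
Step 3: close the feedback loop around A1, (A2+(A3*A4)) = (16*s^4 + 24*s^3 - 67*s^2 + 18*s + 9)/(8*s^4 + 14*s^3 + 35*s^2 - 32*s - 21)
Evaluating the step-3 result (the overall T(s)) at s = 0 gives T(0) = 9/(-21) = -3/7.

Final answer: -3/7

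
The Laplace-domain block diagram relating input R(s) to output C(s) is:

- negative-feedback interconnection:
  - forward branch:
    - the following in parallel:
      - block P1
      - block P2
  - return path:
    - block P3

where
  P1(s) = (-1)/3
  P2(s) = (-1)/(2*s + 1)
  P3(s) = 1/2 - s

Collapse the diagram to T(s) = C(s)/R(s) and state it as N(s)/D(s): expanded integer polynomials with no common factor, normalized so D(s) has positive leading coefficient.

Step 1 - reduce the parallel group P1, P2 -> (-2*s - 4)/(6*s + 3)
Step 2 - collapse the loop ((P1+P2) forward, P3 return) - this is the overall T(s), already in the required normalized form

Answer: (-2*s - 4)/(2*s^2 + 9*s + 1)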